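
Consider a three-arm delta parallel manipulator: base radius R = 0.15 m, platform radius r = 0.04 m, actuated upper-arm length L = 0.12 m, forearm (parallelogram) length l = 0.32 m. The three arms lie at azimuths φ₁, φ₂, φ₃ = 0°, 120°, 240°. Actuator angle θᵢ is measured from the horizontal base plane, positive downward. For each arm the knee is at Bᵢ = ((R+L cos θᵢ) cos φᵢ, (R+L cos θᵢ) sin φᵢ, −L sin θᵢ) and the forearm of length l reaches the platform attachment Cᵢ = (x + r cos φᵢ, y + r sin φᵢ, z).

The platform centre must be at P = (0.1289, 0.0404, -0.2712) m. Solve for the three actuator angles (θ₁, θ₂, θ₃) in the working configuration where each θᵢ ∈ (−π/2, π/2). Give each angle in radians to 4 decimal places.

φ1=0.0° → target in arm frame (0.1289, 0.0404)
  A cos θ + B sin θ = C:  -0.0189·cos θ + -0.2712·sin θ = 0.0519
  θ1 = atan2(B,A) + arccos(C/0.2719) = -0.2617
rotate P by −φ2: (-0.0295, -0.1318, -0.2712)
  A=0.1395, B=-0.2712, C=(l²−L²−A²−y'²−z²)/(2L)=-0.0932
  θ2 = atan2(B,A) + arccos(C/0.3050) = 0.7857
rotate P by −φ3: (-0.0994, 0.0914, -0.2712)
  A=0.2094, B=-0.2712, C=(l²−L²−A²−y'²−z²)/(2L)=-0.1574
  γ=atan2(-0.2712,0.2094)=-0.9132;  ψ=arccos(-0.4593)=2.0480;  θ3=γ+ψ≈1.1348

θ₁ = -0.2617, θ₂ = 0.7857, θ₃ = 1.1348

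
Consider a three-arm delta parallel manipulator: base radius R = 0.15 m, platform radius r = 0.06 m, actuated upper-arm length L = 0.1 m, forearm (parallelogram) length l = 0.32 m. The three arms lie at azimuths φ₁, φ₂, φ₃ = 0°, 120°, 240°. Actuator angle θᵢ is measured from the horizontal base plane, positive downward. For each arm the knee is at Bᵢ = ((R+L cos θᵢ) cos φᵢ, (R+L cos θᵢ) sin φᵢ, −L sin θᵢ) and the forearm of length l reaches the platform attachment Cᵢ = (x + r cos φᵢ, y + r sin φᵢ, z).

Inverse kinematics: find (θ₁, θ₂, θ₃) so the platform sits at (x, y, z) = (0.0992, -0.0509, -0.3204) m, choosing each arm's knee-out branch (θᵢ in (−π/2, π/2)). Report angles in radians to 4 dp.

θ₁ = 0.1744, θ₂ = 1.2217, θ₃ = 0.7850

φ1=0.0° → target in arm frame (0.0992, -0.0509)
  A cos θ + B sin θ = C:  -0.0092·cos θ + -0.3204·sin θ = -0.0647
  θ1 = atan2(B,A) + arccos(C/0.3205) = 0.1744
φ2=120.0° → target in arm frame (-0.0937, -0.0605)
  A cos θ + B sin θ = C:  0.1837·cos θ + -0.3204·sin θ = -0.2383
  √(A²+B²)=0.3693;  θ2 = -1.0503+2.2720 ≈ 1.2217
rotate P by −φ3: (-0.0055, 0.1114, -0.3204)
  e−x'=0.0955;  (l²−L²−(e−x')²−y'²−z²)/2L = -0.1589
  √(A²+B²)=0.3343;  θ3 = -1.2811+2.0661 ≈ 0.7850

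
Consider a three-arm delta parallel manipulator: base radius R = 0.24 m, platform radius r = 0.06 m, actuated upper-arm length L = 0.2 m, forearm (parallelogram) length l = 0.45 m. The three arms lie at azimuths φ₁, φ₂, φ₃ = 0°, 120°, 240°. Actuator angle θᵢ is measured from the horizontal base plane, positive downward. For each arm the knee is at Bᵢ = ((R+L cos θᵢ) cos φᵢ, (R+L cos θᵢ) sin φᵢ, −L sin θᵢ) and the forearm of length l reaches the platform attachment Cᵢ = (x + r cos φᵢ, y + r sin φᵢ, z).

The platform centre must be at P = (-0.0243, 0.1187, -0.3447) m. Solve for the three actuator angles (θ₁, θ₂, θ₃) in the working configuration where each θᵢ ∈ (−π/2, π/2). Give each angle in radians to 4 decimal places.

rotate P by −φ1: (-0.0243, 0.1187, -0.3447)
  A cos θ + B sin θ = C:  0.2043·cos θ + -0.3447·sin θ = -0.0304
  γ=atan2(-0.3447,0.2043)=-1.0358;  ψ=arccos(-0.0758)=1.6467;  θ1=γ+ψ≈0.6109
φ2=120.0° → target in arm frame (0.1149, -0.0383)
  A cos θ + B sin θ = C:  0.0651·cos θ + -0.3447·sin θ = 0.0950
  γ=atan2(-0.3447,0.0651)=-1.3843;  ψ=arccos(0.2707)=1.2967;  θ2=γ+ψ≈-0.0876
φ3=240.0° → target in arm frame (-0.0906, -0.0804)
  e−x'=0.2706;  (l²−L²−(e−x')²−y'²−z²)/2L = -0.0901
  γ=atan2(-0.3447,0.2706)=-0.9052;  ψ=arccos(-0.2055)=1.7778;  θ3=γ+ψ≈0.8726

θ₁ = 0.6109, θ₂ = -0.0876, θ₃ = 0.8726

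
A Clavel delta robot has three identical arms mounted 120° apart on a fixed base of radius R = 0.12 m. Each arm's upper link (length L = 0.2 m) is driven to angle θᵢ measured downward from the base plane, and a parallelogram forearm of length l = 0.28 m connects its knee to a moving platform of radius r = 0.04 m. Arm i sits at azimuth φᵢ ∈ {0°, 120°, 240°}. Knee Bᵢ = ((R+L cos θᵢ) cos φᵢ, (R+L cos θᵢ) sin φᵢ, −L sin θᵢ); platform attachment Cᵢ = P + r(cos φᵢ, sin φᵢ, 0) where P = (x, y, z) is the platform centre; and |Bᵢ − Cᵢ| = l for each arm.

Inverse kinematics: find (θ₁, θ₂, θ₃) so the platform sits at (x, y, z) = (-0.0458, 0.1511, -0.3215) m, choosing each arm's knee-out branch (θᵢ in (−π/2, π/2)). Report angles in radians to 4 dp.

θ₁ = 1.2216, θ₂ = 0.3489, θ₃ = 1.3960

φ1=0.0° → target in arm frame (-0.0458, 0.1511)
  A=0.1258, B=-0.3215, C=(l²−L²−A²−y'²−z²)/(2L)=-0.2590
  θ1 = atan2(B,A) + arccos(C/0.3452) = 1.2216
arm 2 (φ=120.0°): x'=0.1538, y'=-0.0359
  A cos θ + B sin θ = C:  -0.0738·cos θ + -0.3215·sin θ = -0.1792
  √(A²+B²)=0.3299;  θ2 = -1.7963+2.1452 ≈ 0.3489
arm 3 (φ=240.0°): x'=-0.1080, y'=-0.1152
  A cos θ + B sin θ = C:  0.1880·cos θ + -0.3215·sin θ = -0.2839
  θ3 = atan2(B,A) + arccos(C/0.3724) = 1.3960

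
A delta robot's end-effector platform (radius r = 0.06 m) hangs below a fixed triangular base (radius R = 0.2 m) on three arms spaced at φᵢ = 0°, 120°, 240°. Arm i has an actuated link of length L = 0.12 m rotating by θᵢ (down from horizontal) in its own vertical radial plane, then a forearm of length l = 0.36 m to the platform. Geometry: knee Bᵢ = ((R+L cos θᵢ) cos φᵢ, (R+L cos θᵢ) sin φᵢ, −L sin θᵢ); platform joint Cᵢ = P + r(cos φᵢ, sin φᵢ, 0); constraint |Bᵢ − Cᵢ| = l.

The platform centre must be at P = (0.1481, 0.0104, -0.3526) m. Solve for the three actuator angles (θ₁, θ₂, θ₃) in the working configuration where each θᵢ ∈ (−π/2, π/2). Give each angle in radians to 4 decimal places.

arm 1 (φ=0.0°): x'=0.1481, y'=0.0104
  A=-0.0081, B=-0.3526, C=(l²−L²−A²−y'²−z²)/(2L)=-0.0388
  γ=atan2(-0.3526,-0.0081)=-1.5938;  ψ=arccos(-0.1099)=1.6809;  θ1=γ+ψ≈0.0871
arm 2 (φ=120.0°): x'=-0.0650, y'=-0.1335
  e−x'=0.2050;  (l²−L²−(e−x')²−y'²−z²)/2L = -0.2874
  √(A²+B²)=0.4079;  θ2 = -1.0441+2.3527 ≈ 1.3087
rotate P by −φ3: (-0.0831, 0.1231, -0.3526)
  A=0.2231, B=-0.3526, C=(l²−L²−A²−y'²−z²)/(2L)=-0.3084
  θ3 = atan2(B,A) + arccos(C/0.4172) = 1.3960

θ₁ = 0.0871, θ₂ = 1.3087, θ₃ = 1.3960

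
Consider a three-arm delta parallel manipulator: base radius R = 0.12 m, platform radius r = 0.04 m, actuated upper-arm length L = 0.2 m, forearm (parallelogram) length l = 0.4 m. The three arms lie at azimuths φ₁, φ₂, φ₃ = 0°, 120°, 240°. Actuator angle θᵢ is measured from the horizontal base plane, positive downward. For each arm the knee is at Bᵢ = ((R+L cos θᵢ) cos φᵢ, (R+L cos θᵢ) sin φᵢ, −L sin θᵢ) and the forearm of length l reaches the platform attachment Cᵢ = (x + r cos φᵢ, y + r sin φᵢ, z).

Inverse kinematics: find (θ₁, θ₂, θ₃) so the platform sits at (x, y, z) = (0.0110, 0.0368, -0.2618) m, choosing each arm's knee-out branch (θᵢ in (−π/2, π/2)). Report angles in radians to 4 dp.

θ₁ = -0.1743, θ₂ = -0.2616, θ₃ = 0.0876

arm 1 (φ=0.0°): x'=0.0110, y'=0.0368
  A cos θ + B sin θ = C:  0.0690·cos θ + -0.2618·sin θ = 0.1134
  √(A²+B²)=0.2707;  θ1 = -1.3131+1.1388 ≈ -0.1743
rotate P by −φ2: (0.0264, -0.0279, -0.2618)
  A cos θ + B sin θ = C:  0.0536·cos θ + -0.2618·sin θ = 0.1195
  θ2 = atan2(B,A) + arccos(C/0.2672) = -0.2616
rotate P by −φ3: (-0.0374, -0.0089, -0.2618)
  A cos θ + B sin θ = C:  0.1174·cos θ + -0.2618·sin θ = 0.0940
  γ=atan2(-0.2618,0.1174)=-1.1493;  ψ=arccos(0.3277)=1.2369;  θ3=γ+ψ≈0.0876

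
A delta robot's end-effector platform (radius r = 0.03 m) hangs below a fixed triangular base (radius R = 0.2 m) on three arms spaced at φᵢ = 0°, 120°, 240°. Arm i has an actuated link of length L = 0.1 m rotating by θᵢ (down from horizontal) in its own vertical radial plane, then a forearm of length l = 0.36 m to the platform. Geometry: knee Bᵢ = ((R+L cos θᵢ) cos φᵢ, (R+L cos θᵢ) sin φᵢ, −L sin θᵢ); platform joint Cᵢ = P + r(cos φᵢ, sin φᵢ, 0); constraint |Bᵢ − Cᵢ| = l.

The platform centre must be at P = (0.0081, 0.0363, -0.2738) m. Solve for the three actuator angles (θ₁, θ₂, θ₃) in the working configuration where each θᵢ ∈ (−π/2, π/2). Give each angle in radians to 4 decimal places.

θ₁ = 0.2618, θ₂ = 0.0869, θ₃ = 0.6104

φ1=0.0° → target in arm frame (0.0081, 0.0363)
  e−x'=0.1619;  (l²−L²−(e−x')²−y'²−z²)/2L = 0.0855
  √(A²+B²)=0.3181;  θ1 = -1.0368+1.2986 ≈ 0.2618
φ2=120.0° → target in arm frame (0.0274, -0.0252)
  A=0.1426, B=-0.2738, C=(l²−L²−A²−y'²−z²)/(2L)=0.1183
  γ=atan2(-0.2738,0.1426)=-1.0906;  ψ=arccos(0.3832)=1.1775;  θ2=γ+ψ≈0.0869
arm 3 (φ=240.0°): x'=-0.0355, y'=-0.0111
  e−x'=0.2055;  (l²−L²−(e−x')²−y'²−z²)/2L = 0.0114
  θ3 = atan2(B,A) + arccos(C/0.3423) = 0.6104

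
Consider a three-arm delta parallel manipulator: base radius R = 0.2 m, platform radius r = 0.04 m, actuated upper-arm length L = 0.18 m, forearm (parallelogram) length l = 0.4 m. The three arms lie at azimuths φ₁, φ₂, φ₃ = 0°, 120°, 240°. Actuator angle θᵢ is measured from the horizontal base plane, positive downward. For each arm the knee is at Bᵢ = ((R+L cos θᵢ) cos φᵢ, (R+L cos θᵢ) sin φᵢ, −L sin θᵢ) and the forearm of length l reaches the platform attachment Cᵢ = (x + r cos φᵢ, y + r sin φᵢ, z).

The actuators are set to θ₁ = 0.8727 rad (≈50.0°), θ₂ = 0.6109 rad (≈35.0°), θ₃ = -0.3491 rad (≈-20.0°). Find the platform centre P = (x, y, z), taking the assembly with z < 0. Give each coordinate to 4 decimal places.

φ1=0.0°: virtual centre (0.2757, 0.0000, -0.1379), radius l
arm 2 at φ=120.0°: (R−r)+L cos θ2 = 0.3074;  O2 = (-0.1537, 0.2663, -0.1032)
arm 3 at φ=240.0°: (R−r)+L cos θ3 = 0.3291;  O3 = (-0.1646, -0.2850, 0.0616)
eliminate P² terms by subtracting sphere 1 from 2 and 3
plane₁₂: -0.8588x+0.5325y+0.0693z = 0.0102
Cramer: x(z) = -0.0155+0.2628z;  y(z) = -0.0060+0.2938z
into |P−O₁|² = l²: 1.1554z² + 0.1192z + -0.0561 = 0;  Δ = 0.2736;  z = -0.2779 or 0.1748 → z<0 root = -0.2779
x = -0.0886, y = -0.0876

(-0.0886, -0.0876, -0.2779)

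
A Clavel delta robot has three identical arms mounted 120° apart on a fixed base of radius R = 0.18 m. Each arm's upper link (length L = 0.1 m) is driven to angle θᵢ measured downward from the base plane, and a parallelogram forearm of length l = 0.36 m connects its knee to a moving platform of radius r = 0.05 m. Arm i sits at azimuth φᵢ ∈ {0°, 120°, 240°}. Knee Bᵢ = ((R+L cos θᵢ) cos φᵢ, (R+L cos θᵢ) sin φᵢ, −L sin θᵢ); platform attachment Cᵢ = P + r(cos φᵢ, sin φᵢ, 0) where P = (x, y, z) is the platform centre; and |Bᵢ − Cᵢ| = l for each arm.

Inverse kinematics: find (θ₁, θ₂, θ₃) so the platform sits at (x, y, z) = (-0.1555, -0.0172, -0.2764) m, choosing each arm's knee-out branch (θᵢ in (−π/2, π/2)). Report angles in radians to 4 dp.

θ₁ = 1.3088, θ₂ = -0.0868, θ₃ = -0.3488

rotate P by −φ1: (-0.1555, -0.0172, -0.2764)
  A cos θ + B sin θ = C:  0.2855·cos θ + -0.2764·sin θ = -0.1930
  √(A²+B²)=0.3974;  θ1 = -0.7692+2.0780 ≈ 1.3088
φ2=120.0° → target in arm frame (0.0629, 0.1433)
  A cos θ + B sin θ = C:  0.0671·cos θ + -0.2764·sin θ = 0.0908
  θ2 = atan2(B,A) + arccos(C/0.2844) = -0.0868
φ3=240.0° → target in arm frame (0.0926, -0.1261)
  A=0.0374, B=-0.2764, C=(l²−L²−A²−y'²−z²)/(2L)=0.1296
  √(A²+B²)=0.2789;  θ3 = -1.4365+1.0876 ≈ -0.3488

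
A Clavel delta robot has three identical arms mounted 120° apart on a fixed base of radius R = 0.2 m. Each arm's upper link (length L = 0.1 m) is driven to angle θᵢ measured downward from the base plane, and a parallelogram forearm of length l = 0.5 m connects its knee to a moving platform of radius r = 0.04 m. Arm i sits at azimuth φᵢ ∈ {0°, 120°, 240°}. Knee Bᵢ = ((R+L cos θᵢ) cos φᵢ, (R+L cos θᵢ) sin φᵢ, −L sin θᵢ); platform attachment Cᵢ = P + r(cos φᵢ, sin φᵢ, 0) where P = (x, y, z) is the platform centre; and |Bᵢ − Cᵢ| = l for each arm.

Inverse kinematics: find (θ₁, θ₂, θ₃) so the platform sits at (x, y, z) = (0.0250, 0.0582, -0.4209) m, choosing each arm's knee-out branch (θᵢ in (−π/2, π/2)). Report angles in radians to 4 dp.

θ₁ = -0.1748, θ₂ = -0.2616, θ₃ = 0.3491

φ1=0.0° → target in arm frame (0.0250, 0.0582)
  A cos θ + B sin θ = C:  0.1350·cos θ + -0.4209·sin θ = 0.2062
  √(A²+B²)=0.4420;  θ1 = -1.2604+1.0856 ≈ -0.1748
rotate P by −φ2: (0.0379, -0.0508, -0.4209)
  e−x'=0.1221;  (l²−L²−(e−x')²−y'²−z²)/2L = 0.2268
  θ2 = atan2(B,A) + arccos(C/0.4383) = -0.2616
φ3=240.0° → target in arm frame (-0.0629, -0.0074)
  A cos θ + B sin θ = C:  0.2229·cos θ + -0.4209·sin θ = 0.0655
  √(A²+B²)=0.4763;  θ3 = -1.0838+1.4328 ≈ 0.3491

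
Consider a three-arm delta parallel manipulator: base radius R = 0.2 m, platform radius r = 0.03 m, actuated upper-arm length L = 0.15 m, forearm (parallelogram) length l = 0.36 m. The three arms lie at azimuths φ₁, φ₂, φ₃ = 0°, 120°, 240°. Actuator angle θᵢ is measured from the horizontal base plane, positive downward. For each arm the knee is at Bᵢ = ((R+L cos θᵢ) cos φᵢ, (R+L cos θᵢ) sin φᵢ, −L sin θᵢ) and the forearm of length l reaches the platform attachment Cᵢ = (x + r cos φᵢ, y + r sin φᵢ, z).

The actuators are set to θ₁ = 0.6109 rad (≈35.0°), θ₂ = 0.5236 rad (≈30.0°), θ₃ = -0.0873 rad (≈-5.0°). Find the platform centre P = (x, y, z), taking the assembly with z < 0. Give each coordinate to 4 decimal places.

arm 1 at φ=0.0°: ρ1 = 0.2929;  S1 = (0.2929, 0.0000, -0.0860)
S2 = (0.2999·cos120.0°, 0.2999·sin120.0°, -0.0750) = (-0.1500, 0.2597, -0.0750)
arm 3 at φ=240.0°: ρ3 = 0.3194;  S3 = (-0.1597, -0.2766, 0.0131)
eliminate P² terms by subtracting sphere 1 from 2 and 3
plane₁₂: -0.8856x+0.5194y+0.0221z = 0.0024
det = 0.9602;  x = -0.0063+0.1200z,  y = -0.0061+0.1620z
quadratic in z: (1.0406)z²+(0.0983)z+(-0.0327)=0, √Δ=0.3817 → z ∈ {-0.2306, 0.1362}; z = -0.2306 (taking z<0)
x = -0.0339, y = -0.0434

(-0.0339, -0.0434, -0.2306)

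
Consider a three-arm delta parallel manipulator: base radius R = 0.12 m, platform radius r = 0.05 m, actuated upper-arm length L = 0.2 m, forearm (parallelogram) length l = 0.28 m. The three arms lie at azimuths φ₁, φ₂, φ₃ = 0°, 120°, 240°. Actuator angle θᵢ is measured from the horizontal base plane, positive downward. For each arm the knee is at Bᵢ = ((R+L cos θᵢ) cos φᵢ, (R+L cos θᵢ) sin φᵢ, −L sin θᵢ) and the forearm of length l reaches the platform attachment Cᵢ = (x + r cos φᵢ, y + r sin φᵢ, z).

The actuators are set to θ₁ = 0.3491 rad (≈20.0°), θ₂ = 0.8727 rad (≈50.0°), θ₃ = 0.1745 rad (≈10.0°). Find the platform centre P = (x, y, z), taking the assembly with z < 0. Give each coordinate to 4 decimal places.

centre 1 = (0.2579·cos0.0°, 0.2579·sin0.0°, -0.0684) = (0.2579, 0.0000, -0.0684)
φ2=120.0°: virtual centre (-0.0993, 0.1720, -0.1532), radius l
centre 3 = (0.2670·cos240.0°, 0.2670·sin240.0°, -0.0347) = (-0.1335, -0.2312, -0.0347)
eliminate P² terms by subtracting sphere 1 from 2 and 3
linear system: -0.7144x+0.3439y = -0.0083−-0.1696z; -0.7828x+-0.4624y = 0.0013−0.0674z
det = 0.5996;  x = 0.0057+-0.0922z,  y = -0.0124+0.3017z
sphere 1 gives Az²+Bz+C=0 with A=1.0995, B=0.1759, C=-0.0099;  B²−4AC=0.0746;  roots -0.2042, 0.0443;  negative root z = -0.2042
x = 0.0245, y = -0.0740

(0.0245, -0.0740, -0.2042)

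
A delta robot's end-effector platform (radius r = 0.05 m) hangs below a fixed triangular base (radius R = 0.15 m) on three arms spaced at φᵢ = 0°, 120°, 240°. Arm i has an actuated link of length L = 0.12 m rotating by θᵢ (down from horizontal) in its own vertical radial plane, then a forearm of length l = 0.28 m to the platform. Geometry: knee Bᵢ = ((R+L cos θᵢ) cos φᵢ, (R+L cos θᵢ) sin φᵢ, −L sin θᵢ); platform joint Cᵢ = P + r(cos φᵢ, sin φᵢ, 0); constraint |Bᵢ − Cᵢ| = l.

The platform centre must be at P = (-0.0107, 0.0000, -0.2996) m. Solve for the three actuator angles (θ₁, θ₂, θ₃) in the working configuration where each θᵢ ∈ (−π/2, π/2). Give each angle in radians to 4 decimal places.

arm 1 (φ=0.0°): x'=-0.0107, y'=0.0000
  e−x'=0.1107;  (l²−L²−(e−x')²−y'²−z²)/2L = -0.1584
  θ1 = atan2(B,A) + arccos(C/0.3194) = 0.8728
φ2=120.0° → target in arm frame (0.0053, 0.0093)
  e−x'=0.0946;  (l²−L²−(e−x')²−y'²−z²)/2L = -0.1450
  √(A²+B²)=0.3142;  θ2 = -1.2648+2.0505 ≈ 0.7857
arm 3 (φ=240.0°): x'=0.0054, y'=-0.0093
  A cos θ + B sin θ = C:  0.0946·cos θ + -0.2996·sin θ = -0.1450
  θ3 = atan2(B,A) + arccos(C/0.3142) = 0.7857

θ₁ = 0.8728, θ₂ = 0.7857, θ₃ = 0.7857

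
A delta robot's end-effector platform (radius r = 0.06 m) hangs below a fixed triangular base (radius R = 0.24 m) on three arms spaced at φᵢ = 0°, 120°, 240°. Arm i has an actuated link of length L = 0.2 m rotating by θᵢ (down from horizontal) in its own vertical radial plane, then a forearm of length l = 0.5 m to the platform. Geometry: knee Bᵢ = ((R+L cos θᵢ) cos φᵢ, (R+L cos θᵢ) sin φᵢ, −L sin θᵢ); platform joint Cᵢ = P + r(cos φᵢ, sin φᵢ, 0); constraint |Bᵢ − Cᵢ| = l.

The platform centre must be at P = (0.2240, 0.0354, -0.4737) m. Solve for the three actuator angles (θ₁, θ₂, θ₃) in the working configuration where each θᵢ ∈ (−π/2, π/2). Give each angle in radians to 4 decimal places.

θ₁ = -0.0001, θ₂ = 1.1342, θ₃ = 1.3088

arm 1 (φ=0.0°): x'=0.2240, y'=0.0354
  e−x'=-0.0440;  (l²−L²−(e−x')²−y'²−z²)/2L = -0.0440
  √(A²+B²)=0.4757;  θ1 = -1.6634+1.6633 ≈ -0.0001
φ2=120.0° → target in arm frame (-0.0813, -0.2117)
  A cos θ + B sin θ = C:  0.2613·cos θ + -0.4737·sin θ = -0.3188
  γ=atan2(-0.4737,0.2613)=-1.0666;  ψ=arccos(-0.5892)=2.2009;  θ2=γ+ψ≈1.1342
arm 3 (φ=240.0°): x'=-0.1427, y'=0.1763
  e−x'=0.3227;  (l²−L²−(e−x')²−y'²−z²)/2L = -0.3739
  γ=atan2(-0.4737,0.3227)=-0.9728;  ψ=arccos(-0.6524)=2.2816;  θ3=γ+ψ≈1.3088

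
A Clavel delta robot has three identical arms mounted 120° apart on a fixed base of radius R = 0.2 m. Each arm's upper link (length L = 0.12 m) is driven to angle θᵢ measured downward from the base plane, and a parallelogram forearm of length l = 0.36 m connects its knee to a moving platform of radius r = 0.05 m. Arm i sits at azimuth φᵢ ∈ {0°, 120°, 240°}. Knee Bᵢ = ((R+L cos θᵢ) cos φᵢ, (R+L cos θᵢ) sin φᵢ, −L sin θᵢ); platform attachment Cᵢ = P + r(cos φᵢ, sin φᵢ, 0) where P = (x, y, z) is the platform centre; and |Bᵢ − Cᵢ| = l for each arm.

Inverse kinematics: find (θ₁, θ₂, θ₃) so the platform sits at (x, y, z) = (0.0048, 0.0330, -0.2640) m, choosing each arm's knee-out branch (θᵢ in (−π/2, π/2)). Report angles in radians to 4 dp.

θ₁ = 0.1743, θ₂ = -0.0005, θ₃ = 0.4362

φ1=0.0° → target in arm frame (0.0048, 0.0330)
  A cos θ + B sin θ = C:  0.1452·cos θ + -0.2640·sin θ = 0.0972
  √(A²+B²)=0.3013;  θ1 = -1.0680+1.2423 ≈ 0.1743
arm 2 (φ=120.0°): x'=0.0262, y'=-0.0207
  e−x'=0.1238;  (l²−L²−(e−x')²−y'²−z²)/2L = 0.1239
  γ=atan2(-0.2640,0.1238)=-1.1322;  ψ=arccos(0.4250)=1.1318;  θ2=γ+ψ≈-0.0005
φ3=240.0° → target in arm frame (-0.0310, -0.0123)
  A=0.1810, B=-0.2640, C=(l²−L²−A²−y'²−z²)/(2L)=0.0525
  θ3 = atan2(B,A) + arccos(C/0.3201) = 0.4362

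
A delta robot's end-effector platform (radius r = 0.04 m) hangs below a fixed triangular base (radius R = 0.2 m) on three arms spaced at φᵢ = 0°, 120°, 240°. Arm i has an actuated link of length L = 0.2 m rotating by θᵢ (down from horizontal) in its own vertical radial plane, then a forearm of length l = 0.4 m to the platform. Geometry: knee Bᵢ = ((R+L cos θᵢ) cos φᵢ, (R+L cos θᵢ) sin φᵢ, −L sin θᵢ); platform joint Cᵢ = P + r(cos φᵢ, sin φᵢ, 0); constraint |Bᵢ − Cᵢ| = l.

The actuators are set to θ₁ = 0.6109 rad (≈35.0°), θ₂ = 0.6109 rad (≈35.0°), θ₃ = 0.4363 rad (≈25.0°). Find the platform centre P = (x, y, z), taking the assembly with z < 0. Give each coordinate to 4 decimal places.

φ1=0.0°: virtual centre (0.3238, 0.0000, -0.1147), radius l
arm 2 at φ=120.0°: ρ2 = 0.3238;  O2 = (-0.1619, 0.2804, -0.1147)
arm 3 at φ=240.0°: ρ3 = 0.3413;  O3 = (-0.1706, -0.2955, -0.0845)
eliminate P² terms by subtracting sphere 1 from 2 and 3
[-0.9715 0.5609 0.0000]·P = 0.0000;  [-0.9889 -0.5911 0.0604]·P = 0.0056
det = 1.1289;  x = -0.0028+0.0300z,  y = -0.0048+0.0520z
sphere 1 gives Az²+Bz+C=0 with A=1.0036, B=0.2093, C=-0.0401;  B²−4AC=0.2050;  roots -0.3299, 0.1213;  negative root z = -0.3299
x = -0.0127, y = -0.0219

(-0.0127, -0.0219, -0.3299)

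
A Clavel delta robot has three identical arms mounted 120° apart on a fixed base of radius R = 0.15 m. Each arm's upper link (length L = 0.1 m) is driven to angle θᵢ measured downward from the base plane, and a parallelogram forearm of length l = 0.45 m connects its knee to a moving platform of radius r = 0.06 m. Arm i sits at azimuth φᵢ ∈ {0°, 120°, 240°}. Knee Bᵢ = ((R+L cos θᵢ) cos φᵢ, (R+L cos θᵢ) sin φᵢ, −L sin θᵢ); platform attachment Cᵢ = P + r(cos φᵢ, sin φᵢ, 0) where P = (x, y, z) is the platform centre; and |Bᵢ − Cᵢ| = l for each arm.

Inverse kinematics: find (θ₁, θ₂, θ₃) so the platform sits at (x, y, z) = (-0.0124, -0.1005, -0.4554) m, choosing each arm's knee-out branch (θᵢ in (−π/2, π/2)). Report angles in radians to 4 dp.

θ₁ = 0.6110, θ₂ = 0.8725, θ₃ = 0.1746

arm 1 (φ=0.0°): x'=-0.0124, y'=-0.1005
  e−x'=0.1024;  (l²−L²−(e−x')²−y'²−z²)/2L = -0.1774
  θ1 = atan2(B,A) + arccos(C/0.4668) = 0.6110
arm 2 (φ=120.0°): x'=-0.0808, y'=0.0610
  A=0.1708, B=-0.4554, C=(l²−L²−A²−y'²−z²)/(2L)=-0.2390
  √(A²+B²)=0.4864;  θ2 = -1.2119+2.0844 ≈ 0.8725
rotate P by −φ3: (0.0932, 0.0395, -0.4554)
  A=-0.0032, B=-0.4554, C=(l²−L²−A²−y'²−z²)/(2L)=-0.0823
  γ=atan2(-0.4554,-0.0032)=-1.5779;  ψ=arccos(-0.1807)=1.7525;  θ3=γ+ψ≈0.1746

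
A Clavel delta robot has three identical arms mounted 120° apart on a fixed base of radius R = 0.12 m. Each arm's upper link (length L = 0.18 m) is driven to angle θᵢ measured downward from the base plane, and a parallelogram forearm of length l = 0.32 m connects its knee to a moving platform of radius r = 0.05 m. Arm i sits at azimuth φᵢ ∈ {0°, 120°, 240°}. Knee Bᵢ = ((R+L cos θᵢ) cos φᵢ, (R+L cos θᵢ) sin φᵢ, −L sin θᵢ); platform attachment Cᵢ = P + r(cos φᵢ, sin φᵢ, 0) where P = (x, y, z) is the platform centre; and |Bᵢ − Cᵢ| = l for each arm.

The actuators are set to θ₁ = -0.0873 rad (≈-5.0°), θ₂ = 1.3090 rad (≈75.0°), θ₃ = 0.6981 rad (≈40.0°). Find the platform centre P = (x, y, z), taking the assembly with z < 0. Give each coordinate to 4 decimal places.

(0.1642, -0.1061, -0.2739)

S1 = (0.2493·cos0.0°, 0.2493·sin0.0°, 0.0157) = (0.2493, 0.0000, 0.0157)
φ2=120.0°: virtual centre (-0.0583, 0.1010, -0.1739), radius l
S3 = (0.2079·cos240.0°, 0.2079·sin240.0°, -0.1157) = (-0.1039, -0.1800, -0.1157)
subtract pairs → two planes through P
plane₁₂: -0.6152x+0.2019y+-0.3791z = -0.0186
det = 0.3642;  x = 0.0216+-0.5205z,  y = -0.0263+0.2916z
quadratic in z: (1.3560)z²+(0.1904)z+(-0.0496)=0, √Δ=0.5525 → z ∈ {-0.2739, 0.1335}; z = -0.2739 (taking z<0)
x = 0.1642, y = -0.1061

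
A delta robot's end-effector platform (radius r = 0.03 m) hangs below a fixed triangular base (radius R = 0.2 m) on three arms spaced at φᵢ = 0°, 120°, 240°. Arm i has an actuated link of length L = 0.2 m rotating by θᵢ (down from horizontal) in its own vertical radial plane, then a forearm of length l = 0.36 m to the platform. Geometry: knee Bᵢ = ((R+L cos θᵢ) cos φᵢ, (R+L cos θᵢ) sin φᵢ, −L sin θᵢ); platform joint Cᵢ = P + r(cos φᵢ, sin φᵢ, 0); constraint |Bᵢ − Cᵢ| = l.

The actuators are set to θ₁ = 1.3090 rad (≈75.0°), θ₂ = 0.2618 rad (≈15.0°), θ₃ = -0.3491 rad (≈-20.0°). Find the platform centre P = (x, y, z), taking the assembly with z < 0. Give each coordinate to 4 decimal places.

(-0.1347, -0.0282, -0.1513)

S1 = (0.2218·cos0.0°, 0.2218·sin0.0°, -0.1932) = (0.2218, 0.0000, -0.1932)
S2 = (0.3632·cos120.0°, 0.3632·sin120.0°, -0.0518) = (-0.1816, 0.3145, -0.0518)
arm 3 at φ=240.0°: (R−r)+L cos θ3 = 0.3579;  S3 = (-0.1790, -0.3100, 0.0684)
subtract pairs → two planes through P
linear system: -0.8067x+0.6291y = 0.0481−0.2828z; -0.8015x+-0.6200y = 0.0463−0.5232z
det = 1.0043;  x = -0.0587+0.5023z,  y = 0.0012+0.1945z
quadratic in z: (1.2902)z²+(0.1051)z+(-0.0136)=0, √Δ=0.2853 → z ∈ {-0.1513, 0.0698}; z = -0.1513 (taking z<0)
x = -0.1347, y = -0.0282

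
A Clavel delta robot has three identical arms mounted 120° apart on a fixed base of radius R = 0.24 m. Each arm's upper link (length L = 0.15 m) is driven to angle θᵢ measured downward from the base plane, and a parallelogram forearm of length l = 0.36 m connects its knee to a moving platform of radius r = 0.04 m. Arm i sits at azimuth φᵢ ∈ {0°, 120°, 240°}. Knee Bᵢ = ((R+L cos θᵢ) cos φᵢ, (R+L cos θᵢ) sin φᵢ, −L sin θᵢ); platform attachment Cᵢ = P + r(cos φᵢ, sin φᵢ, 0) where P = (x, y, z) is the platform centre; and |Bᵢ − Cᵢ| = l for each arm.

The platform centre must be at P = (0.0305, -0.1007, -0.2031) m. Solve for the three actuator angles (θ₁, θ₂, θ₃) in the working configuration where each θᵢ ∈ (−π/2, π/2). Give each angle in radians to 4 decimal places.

θ₁ = 0.3486, θ₂ = 1.2216, θ₃ = -0.0870

rotate P by −φ1: (0.0305, -0.1007, -0.2031)
  A=0.1695, B=-0.2031, C=(l²−L²−A²−y'²−z²)/(2L)=0.0899
  γ=atan2(-0.2031,0.1695)=-0.8753;  ψ=arccos(0.3400)=1.2239;  θ1=γ+ψ≈0.3486
φ2=120.0° → target in arm frame (-0.1025, 0.0239)
  e−x'=0.3025;  (l²−L²−(e−x')²−y'²−z²)/2L = -0.0873
  γ=atan2(-0.2031,0.3025)=-0.5913;  ψ=arccos(-0.2397)=1.8129;  θ2=γ+ψ≈1.2216
φ3=240.0° → target in arm frame (0.0720, 0.0768)
  A=0.1280, B=-0.2031, C=(l²−L²−A²−y'²−z²)/(2L)=0.1452
  θ3 = atan2(B,A) + arccos(C/0.2401) = -0.0870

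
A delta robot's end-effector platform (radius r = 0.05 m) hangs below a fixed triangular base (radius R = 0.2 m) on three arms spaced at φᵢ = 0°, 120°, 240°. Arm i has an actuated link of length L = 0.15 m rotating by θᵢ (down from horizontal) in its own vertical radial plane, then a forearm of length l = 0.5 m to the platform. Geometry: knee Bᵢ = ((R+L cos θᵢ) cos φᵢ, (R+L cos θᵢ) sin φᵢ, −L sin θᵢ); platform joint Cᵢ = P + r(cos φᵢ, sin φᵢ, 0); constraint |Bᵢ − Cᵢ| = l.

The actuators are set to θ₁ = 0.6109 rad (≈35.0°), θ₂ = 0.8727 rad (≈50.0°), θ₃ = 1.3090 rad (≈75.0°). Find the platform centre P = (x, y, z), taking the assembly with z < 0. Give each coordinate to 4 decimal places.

S1 = (0.2729·cos0.0°, 0.2729·sin0.0°, -0.0860) = (0.2729, 0.0000, -0.0860)
arm 2 at φ=120.0°: ρ2 = 0.2464;  S2 = (-0.1232, 0.2134, -0.1149)
φ3=240.0°: virtual centre (-0.0944, -0.1635, -0.1449), radius l
eliminate P² terms by subtracting sphere 1 from 2 and 3
linear system: -0.7922x+0.4268y = -0.0079−-0.0577z; -0.7346x+-0.3271y = -0.0252−-0.1177z
Cramer: x(z) = 0.0233-0.1207z;  y(z) = 0.0247-0.0888z
quadratic in z: (1.0224)z²+(0.2279)z+(-0.1797)=0, √Δ=0.8871 → z ∈ {-0.5453, 0.3223}; z = -0.5453 (taking z<0)
x = 0.0891, y = 0.0731

(0.0891, 0.0731, -0.5453)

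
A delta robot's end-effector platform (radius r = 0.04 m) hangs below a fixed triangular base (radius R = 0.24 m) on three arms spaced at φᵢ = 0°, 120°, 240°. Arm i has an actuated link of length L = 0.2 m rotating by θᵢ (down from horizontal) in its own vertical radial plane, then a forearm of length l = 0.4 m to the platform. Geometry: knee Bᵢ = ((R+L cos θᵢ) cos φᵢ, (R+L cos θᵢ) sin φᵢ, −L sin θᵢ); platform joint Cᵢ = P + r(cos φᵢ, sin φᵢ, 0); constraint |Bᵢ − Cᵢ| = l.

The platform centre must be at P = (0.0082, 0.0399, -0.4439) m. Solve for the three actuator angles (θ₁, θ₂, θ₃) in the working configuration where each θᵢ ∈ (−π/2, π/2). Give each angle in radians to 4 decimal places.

rotate P by −φ1: (0.0082, 0.0399, -0.4439)
  A cos θ + B sin θ = C:  0.1918·cos θ + -0.4439·sin θ = -0.2886
  γ=atan2(-0.4439,0.1918)=-1.1629;  ψ=arccos(-0.5967)=2.2102;  θ1=γ+ψ≈1.0473
rotate P by −φ2: (0.0305, -0.0271, -0.4439)
  A=0.1695, B=-0.4439, C=(l²−L²−A²−y'²−z²)/(2L)=-0.2663
  γ=atan2(-0.4439,0.1695)=-1.2060;  ψ=arccos(-0.5604)=2.1657;  θ2=γ+ψ≈0.9598
rotate P by −φ3: (-0.0387, -0.0128, -0.4439)
  e−x'=0.2387;  (l²−L²−(e−x')²−y'²−z²)/2L = -0.3354
  θ3 = atan2(B,A) + arccos(C/0.5040) = 1.2215

θ₁ = 1.0473, θ₂ = 0.9598, θ₃ = 1.2215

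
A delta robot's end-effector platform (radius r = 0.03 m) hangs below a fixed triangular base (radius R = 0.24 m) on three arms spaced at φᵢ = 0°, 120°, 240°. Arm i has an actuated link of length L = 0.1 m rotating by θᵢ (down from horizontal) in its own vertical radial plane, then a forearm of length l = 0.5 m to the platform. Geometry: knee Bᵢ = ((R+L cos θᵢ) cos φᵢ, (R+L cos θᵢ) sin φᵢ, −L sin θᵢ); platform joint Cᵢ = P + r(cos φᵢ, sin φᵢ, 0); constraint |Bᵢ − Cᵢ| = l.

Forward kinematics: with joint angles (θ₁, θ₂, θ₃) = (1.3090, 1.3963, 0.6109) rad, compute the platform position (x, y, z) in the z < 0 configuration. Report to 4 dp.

S1 = (0.2359·cos0.0°, 0.2359·sin0.0°, -0.0966) = (0.2359, 0.0000, -0.0966)
S2 = (0.2274·cos120.0°, 0.2274·sin120.0°, -0.0985) = (-0.1137, 0.1969, -0.0985)
S3 = (0.2919·cos240.0°, 0.2919·sin240.0°, -0.0574) = (-0.1460, -0.2528, -0.0574)
subtract pairs → two planes through P
plane₁₂: -0.6991x+0.3938y+-0.0038z = -0.0036
Cramer: x(z) = -0.0114+0.0443z;  y(z) = -0.0293+0.0883z
quadratic in z: (1.0098)z²+(0.1661)z+(-0.1787)=0, √Δ=0.8656 → z ∈ {-0.5108, 0.3464}; z = -0.5108 (taking z<0)
x = -0.0340, y = -0.0744

(-0.0340, -0.0744, -0.5108)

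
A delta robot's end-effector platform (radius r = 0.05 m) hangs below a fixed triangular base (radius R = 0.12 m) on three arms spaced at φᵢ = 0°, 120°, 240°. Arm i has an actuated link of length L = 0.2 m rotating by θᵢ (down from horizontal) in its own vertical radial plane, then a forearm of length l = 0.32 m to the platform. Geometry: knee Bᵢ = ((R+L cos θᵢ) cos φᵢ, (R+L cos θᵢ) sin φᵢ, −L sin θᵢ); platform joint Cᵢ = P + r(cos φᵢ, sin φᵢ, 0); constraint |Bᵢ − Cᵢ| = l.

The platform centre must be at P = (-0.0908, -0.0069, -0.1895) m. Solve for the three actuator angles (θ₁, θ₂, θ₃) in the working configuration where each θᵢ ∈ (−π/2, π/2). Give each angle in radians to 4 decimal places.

φ1=0.0° → target in arm frame (-0.0908, -0.0069)
  A cos θ + B sin θ = C:  0.1608·cos θ + -0.1895·sin θ = 0.0015
  √(A²+B²)=0.2485;  θ1 = -0.8671+1.5649 ≈ 0.6978
φ2=120.0° → target in arm frame (0.0394, 0.0821)
  A cos θ + B sin θ = C:  0.0306·cos θ + -0.1895·sin θ = 0.0470
  θ2 = atan2(B,A) + arccos(C/0.1920) = -0.0876
φ3=240.0° → target in arm frame (0.0514, -0.0752)
  A cos θ + B sin θ = C:  0.0186·cos θ + -0.1895·sin θ = 0.0512
  θ3 = atan2(B,A) + arccos(C/0.1904) = -0.1744

θ₁ = 0.6978, θ₂ = -0.0876, θ₃ = -0.1744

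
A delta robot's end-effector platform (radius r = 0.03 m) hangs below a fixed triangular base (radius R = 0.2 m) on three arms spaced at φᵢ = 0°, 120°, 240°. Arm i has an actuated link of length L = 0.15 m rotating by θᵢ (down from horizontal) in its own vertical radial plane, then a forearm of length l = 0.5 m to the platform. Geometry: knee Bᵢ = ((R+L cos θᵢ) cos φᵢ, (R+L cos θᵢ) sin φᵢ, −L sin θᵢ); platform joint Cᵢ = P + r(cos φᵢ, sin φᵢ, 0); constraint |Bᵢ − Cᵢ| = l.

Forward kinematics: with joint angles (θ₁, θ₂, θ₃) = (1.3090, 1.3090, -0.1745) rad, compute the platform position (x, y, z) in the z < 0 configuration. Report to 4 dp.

arm 1 at φ=0.0°: (R−r)+L cos θ1 = 0.2088;  O1 = (0.2088, 0.0000, -0.1449)
arm 2 at φ=120.0°: (R−r)+L cos θ2 = 0.2088;  O2 = (-0.1044, 0.1808, -0.1449)
arm 3 at φ=240.0°: (R−r)+L cos θ3 = 0.3177;  O3 = (-0.1589, -0.2752, 0.0260)
eliminate P² terms by subtracting sphere 1 from 2 and 3
plane₁₂: -0.6265x+0.3617y+0.0000z = 0.0000
Cramer: x(z) = -0.0219+0.2025z;  y(z) = -0.0380+0.3507z
sphere 1 gives Az²+Bz+C=0 with A=1.1640, B=0.1697, C=-0.1743;  B²−4AC=0.8404;  roots -0.4667, 0.3209;  negative root z = -0.4667
x = -0.1164, y = -0.2016

(-0.1164, -0.2016, -0.4667)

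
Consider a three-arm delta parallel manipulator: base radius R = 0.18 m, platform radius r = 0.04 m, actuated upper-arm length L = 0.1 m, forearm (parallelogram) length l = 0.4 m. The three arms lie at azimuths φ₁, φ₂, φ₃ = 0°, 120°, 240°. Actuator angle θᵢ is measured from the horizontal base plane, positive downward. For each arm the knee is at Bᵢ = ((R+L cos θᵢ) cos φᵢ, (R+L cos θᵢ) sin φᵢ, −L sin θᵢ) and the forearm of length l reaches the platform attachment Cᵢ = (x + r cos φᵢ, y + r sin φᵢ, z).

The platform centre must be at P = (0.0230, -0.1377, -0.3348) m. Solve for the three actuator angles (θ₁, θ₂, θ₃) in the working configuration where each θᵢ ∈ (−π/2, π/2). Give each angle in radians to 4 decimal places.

θ₁ = 0.2620, θ₂ = 1.1343, θ₃ = -0.3495

rotate P by −φ1: (0.0230, -0.1377, -0.3348)
  e−x'=0.1170;  (l²−L²−(e−x')²−y'²−z²)/2L = 0.0263
  γ=atan2(-0.3348,0.1170)=-1.2346;  ψ=arccos(0.0741)=1.4966;  θ1=γ+ψ≈0.2620
arm 2 (φ=120.0°): x'=-0.1308, y'=0.0489
  e−x'=0.2708;  (l²−L²−(e−x')²−y'²−z²)/2L = -0.1890
  √(A²+B²)=0.4306;  θ2 = -0.8908+2.0251 ≈ 1.1343
rotate P by −φ3: (0.1078, 0.0888, -0.3348)
  e−x'=0.0322;  (l²−L²−(e−x')²−y'²−z²)/2L = 0.1449
  θ3 = atan2(B,A) + arccos(C/0.3363) = -0.3495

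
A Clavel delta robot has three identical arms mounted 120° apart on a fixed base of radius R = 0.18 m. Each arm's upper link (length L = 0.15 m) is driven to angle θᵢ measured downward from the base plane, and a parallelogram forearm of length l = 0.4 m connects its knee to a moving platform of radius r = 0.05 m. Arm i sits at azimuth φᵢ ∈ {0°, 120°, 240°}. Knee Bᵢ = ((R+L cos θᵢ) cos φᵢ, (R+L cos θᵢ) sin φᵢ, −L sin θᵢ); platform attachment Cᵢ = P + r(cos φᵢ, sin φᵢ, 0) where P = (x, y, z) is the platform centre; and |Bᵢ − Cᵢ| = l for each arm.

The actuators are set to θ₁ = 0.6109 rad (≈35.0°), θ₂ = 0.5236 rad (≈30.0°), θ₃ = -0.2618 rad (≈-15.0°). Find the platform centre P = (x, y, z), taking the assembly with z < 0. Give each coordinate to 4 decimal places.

(-0.0600, -0.0822, -0.3213)

arm 1 at φ=0.0°: (R−r)+L cos θ1 = 0.2529;  O1 = (0.2529, 0.0000, -0.0860)
φ2=120.0°: virtual centre (-0.1300, 0.2251, -0.0750), radius l
O3 = (0.2749·cos240.0°, 0.2749·sin240.0°, 0.0388) = (-0.1374, -0.2381, 0.0388)
|O₂|²−|O₁|² = 0.0018;  |O₃|²−|O₁|² = 0.0057
[-0.7656 0.4502 0.0221]·P = 0.0018;  [-0.7806 -0.4761 0.2497]·P = 0.0057
det = 0.7160;  x = -0.0048+0.1717z,  y = -0.0041+0.2430z
sphere 1 gives Az²+Bz+C=0 with A=1.0885, B=0.0816, C=-0.0862;  B²−4AC=0.3819;  roots -0.3213, 0.2464;  negative root z = -0.3213
x = -0.0600, y = -0.0822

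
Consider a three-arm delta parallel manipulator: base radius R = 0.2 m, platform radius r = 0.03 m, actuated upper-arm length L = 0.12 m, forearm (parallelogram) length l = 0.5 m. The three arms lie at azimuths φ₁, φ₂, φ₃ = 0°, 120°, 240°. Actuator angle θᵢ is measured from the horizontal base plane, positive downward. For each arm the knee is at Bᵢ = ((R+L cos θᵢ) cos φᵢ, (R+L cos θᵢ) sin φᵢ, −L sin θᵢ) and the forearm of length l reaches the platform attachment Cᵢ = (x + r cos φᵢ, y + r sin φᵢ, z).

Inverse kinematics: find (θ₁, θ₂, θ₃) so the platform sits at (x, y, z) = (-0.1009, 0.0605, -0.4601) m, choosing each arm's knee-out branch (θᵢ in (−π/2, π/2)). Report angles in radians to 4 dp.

θ₁ = 0.9597, θ₂ = -0.0002, θ₃ = 0.5238

φ1=0.0° → target in arm frame (-0.1009, 0.0605)
  A=0.2709, B=-0.4601, C=(l²−L²−A²−y'²−z²)/(2L)=-0.2214
  γ=atan2(-0.4601,0.2709)=-1.0387;  ψ=arccos(-0.4147)=1.9984;  θ1=γ+ψ≈0.9597
φ2=120.0° → target in arm frame (0.1028, 0.0571)
  A cos θ + B sin θ = C:  0.0672·cos θ + -0.4601·sin θ = 0.0672
  √(A²+B²)=0.4650;  θ2 = -1.4259+1.4257 ≈ -0.0002
rotate P by −φ3: (-0.0019, -0.1176, -0.4601)
  A=0.1719, B=-0.4601, C=(l²−L²−A²−y'²−z²)/(2L)=-0.0812
  θ3 = atan2(B,A) + arccos(C/0.4912) = 0.5238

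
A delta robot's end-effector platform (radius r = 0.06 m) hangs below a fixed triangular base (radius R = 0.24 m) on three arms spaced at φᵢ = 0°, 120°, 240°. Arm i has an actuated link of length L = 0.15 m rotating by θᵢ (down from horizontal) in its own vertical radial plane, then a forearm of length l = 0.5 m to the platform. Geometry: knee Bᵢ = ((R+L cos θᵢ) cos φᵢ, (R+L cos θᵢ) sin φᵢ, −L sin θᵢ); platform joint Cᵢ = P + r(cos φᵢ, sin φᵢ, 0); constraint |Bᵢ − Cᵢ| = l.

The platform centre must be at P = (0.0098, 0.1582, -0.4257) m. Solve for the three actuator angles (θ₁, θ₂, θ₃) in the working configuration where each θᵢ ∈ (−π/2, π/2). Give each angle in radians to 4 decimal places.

φ1=0.0° → target in arm frame (0.0098, 0.1582)
  A=0.1702, B=-0.4257, C=(l²−L²−A²−y'²−z²)/(2L)=-0.0257
  √(A²+B²)=0.4585;  θ1 = -1.1905+1.6269 ≈ 0.4365
rotate P by −φ2: (0.1321, -0.0876, -0.4257)
  A=0.0479, B=-0.4257, C=(l²−L²−A²−y'²−z²)/(2L)=0.1210
  γ=atan2(-0.4257,0.0479)=-1.4588;  ψ=arccos(0.2826)=1.2843;  θ2=γ+ψ≈-0.1744
arm 3 (φ=240.0°): x'=-0.1419, y'=-0.0706
  A cos θ + B sin θ = C:  0.3219·cos θ + -0.4257·sin θ = -0.2078
  γ=atan2(-0.4257,0.3219)=-0.9234;  ψ=arccos(-0.3893)=1.9707;  θ3=γ+ψ≈1.0473

θ₁ = 0.4365, θ₂ = -0.1744, θ₃ = 1.0473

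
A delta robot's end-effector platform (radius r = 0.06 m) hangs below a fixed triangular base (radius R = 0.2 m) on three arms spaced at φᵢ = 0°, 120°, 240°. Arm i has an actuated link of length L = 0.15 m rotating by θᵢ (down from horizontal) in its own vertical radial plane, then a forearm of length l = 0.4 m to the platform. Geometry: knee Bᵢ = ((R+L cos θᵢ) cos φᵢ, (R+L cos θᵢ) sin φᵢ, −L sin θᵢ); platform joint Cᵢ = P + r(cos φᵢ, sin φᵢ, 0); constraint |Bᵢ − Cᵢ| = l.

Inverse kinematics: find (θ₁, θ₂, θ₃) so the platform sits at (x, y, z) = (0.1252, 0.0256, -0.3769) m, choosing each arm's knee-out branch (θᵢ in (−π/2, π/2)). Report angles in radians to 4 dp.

θ₁ = 0.0872, θ₂ = 0.8725, θ₃ = 1.0473

rotate P by −φ1: (0.1252, 0.0256, -0.3769)
  A=0.0148, B=-0.3769, C=(l²−L²−A²−y'²−z²)/(2L)=-0.0181
  √(A²+B²)=0.3772;  θ1 = -1.5315+1.6188 ≈ 0.0872
φ2=120.0° → target in arm frame (-0.0404, -0.1212)
  e−x'=0.1804;  (l²−L²−(e−x')²−y'²−z²)/2L = -0.1727
  γ=atan2(-0.3769,0.1804)=-1.1243;  ψ=arccos(-0.4132)=1.9968;  θ2=γ+ψ≈0.8725
arm 3 (φ=240.0°): x'=-0.0848, y'=0.0956
  A=0.2248, B=-0.3769, C=(l²−L²−A²−y'²−z²)/(2L)=-0.2141
  √(A²+B²)=0.4388;  θ3 = -1.0331+2.0804 ≈ 1.0473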